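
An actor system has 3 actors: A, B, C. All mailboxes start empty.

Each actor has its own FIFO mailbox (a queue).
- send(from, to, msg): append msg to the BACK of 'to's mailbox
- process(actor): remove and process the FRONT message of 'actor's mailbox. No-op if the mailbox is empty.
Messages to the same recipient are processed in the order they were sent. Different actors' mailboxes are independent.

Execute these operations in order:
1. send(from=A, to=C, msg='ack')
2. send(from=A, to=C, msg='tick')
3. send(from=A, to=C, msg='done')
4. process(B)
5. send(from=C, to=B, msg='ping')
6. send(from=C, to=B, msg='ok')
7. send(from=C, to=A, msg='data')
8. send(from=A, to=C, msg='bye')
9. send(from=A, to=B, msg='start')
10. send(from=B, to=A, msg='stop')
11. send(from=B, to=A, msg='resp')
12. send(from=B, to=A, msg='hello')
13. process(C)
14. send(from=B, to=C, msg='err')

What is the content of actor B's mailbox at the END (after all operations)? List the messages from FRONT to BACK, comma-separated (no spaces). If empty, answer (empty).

Answer: ping,ok,start

Derivation:
After 1 (send(from=A, to=C, msg='ack')): A:[] B:[] C:[ack]
After 2 (send(from=A, to=C, msg='tick')): A:[] B:[] C:[ack,tick]
After 3 (send(from=A, to=C, msg='done')): A:[] B:[] C:[ack,tick,done]
After 4 (process(B)): A:[] B:[] C:[ack,tick,done]
After 5 (send(from=C, to=B, msg='ping')): A:[] B:[ping] C:[ack,tick,done]
After 6 (send(from=C, to=B, msg='ok')): A:[] B:[ping,ok] C:[ack,tick,done]
After 7 (send(from=C, to=A, msg='data')): A:[data] B:[ping,ok] C:[ack,tick,done]
After 8 (send(from=A, to=C, msg='bye')): A:[data] B:[ping,ok] C:[ack,tick,done,bye]
After 9 (send(from=A, to=B, msg='start')): A:[data] B:[ping,ok,start] C:[ack,tick,done,bye]
After 10 (send(from=B, to=A, msg='stop')): A:[data,stop] B:[ping,ok,start] C:[ack,tick,done,bye]
After 11 (send(from=B, to=A, msg='resp')): A:[data,stop,resp] B:[ping,ok,start] C:[ack,tick,done,bye]
After 12 (send(from=B, to=A, msg='hello')): A:[data,stop,resp,hello] B:[ping,ok,start] C:[ack,tick,done,bye]
After 13 (process(C)): A:[data,stop,resp,hello] B:[ping,ok,start] C:[tick,done,bye]
After 14 (send(from=B, to=C, msg='err')): A:[data,stop,resp,hello] B:[ping,ok,start] C:[tick,done,bye,err]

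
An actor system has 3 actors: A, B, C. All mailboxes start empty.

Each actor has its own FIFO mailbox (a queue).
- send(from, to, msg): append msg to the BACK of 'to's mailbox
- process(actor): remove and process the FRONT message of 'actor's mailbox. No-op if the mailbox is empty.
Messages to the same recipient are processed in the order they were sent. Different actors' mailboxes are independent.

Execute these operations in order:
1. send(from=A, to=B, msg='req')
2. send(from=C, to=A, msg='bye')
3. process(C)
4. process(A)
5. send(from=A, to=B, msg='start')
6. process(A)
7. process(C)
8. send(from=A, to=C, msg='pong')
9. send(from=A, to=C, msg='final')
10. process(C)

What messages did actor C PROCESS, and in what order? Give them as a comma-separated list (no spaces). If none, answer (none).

After 1 (send(from=A, to=B, msg='req')): A:[] B:[req] C:[]
After 2 (send(from=C, to=A, msg='bye')): A:[bye] B:[req] C:[]
After 3 (process(C)): A:[bye] B:[req] C:[]
After 4 (process(A)): A:[] B:[req] C:[]
After 5 (send(from=A, to=B, msg='start')): A:[] B:[req,start] C:[]
After 6 (process(A)): A:[] B:[req,start] C:[]
After 7 (process(C)): A:[] B:[req,start] C:[]
After 8 (send(from=A, to=C, msg='pong')): A:[] B:[req,start] C:[pong]
After 9 (send(from=A, to=C, msg='final')): A:[] B:[req,start] C:[pong,final]
After 10 (process(C)): A:[] B:[req,start] C:[final]

Answer: pong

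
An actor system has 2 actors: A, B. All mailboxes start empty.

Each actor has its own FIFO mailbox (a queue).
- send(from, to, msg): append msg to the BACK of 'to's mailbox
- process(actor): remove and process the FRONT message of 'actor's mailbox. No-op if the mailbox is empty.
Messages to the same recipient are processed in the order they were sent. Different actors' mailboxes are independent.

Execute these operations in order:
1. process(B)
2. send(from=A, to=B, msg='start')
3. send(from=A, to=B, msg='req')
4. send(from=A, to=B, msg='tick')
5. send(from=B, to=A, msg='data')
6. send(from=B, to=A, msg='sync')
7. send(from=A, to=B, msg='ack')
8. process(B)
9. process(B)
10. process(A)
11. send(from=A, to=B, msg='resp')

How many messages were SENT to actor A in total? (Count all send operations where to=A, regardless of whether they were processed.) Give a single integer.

After 1 (process(B)): A:[] B:[]
After 2 (send(from=A, to=B, msg='start')): A:[] B:[start]
After 3 (send(from=A, to=B, msg='req')): A:[] B:[start,req]
After 4 (send(from=A, to=B, msg='tick')): A:[] B:[start,req,tick]
After 5 (send(from=B, to=A, msg='data')): A:[data] B:[start,req,tick]
After 6 (send(from=B, to=A, msg='sync')): A:[data,sync] B:[start,req,tick]
After 7 (send(from=A, to=B, msg='ack')): A:[data,sync] B:[start,req,tick,ack]
After 8 (process(B)): A:[data,sync] B:[req,tick,ack]
After 9 (process(B)): A:[data,sync] B:[tick,ack]
After 10 (process(A)): A:[sync] B:[tick,ack]
After 11 (send(from=A, to=B, msg='resp')): A:[sync] B:[tick,ack,resp]

Answer: 2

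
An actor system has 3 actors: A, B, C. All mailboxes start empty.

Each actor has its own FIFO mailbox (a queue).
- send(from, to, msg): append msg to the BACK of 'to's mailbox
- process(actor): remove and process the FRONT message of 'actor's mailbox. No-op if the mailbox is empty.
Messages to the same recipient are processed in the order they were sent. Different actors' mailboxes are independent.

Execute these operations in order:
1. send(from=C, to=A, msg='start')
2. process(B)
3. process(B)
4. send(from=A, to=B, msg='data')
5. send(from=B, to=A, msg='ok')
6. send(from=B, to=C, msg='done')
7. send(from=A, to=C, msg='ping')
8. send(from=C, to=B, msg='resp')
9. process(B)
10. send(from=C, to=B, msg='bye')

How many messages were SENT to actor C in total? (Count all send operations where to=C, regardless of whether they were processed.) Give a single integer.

Answer: 2

Derivation:
After 1 (send(from=C, to=A, msg='start')): A:[start] B:[] C:[]
After 2 (process(B)): A:[start] B:[] C:[]
After 3 (process(B)): A:[start] B:[] C:[]
After 4 (send(from=A, to=B, msg='data')): A:[start] B:[data] C:[]
After 5 (send(from=B, to=A, msg='ok')): A:[start,ok] B:[data] C:[]
After 6 (send(from=B, to=C, msg='done')): A:[start,ok] B:[data] C:[done]
After 7 (send(from=A, to=C, msg='ping')): A:[start,ok] B:[data] C:[done,ping]
After 8 (send(from=C, to=B, msg='resp')): A:[start,ok] B:[data,resp] C:[done,ping]
After 9 (process(B)): A:[start,ok] B:[resp] C:[done,ping]
After 10 (send(from=C, to=B, msg='bye')): A:[start,ok] B:[resp,bye] C:[done,ping]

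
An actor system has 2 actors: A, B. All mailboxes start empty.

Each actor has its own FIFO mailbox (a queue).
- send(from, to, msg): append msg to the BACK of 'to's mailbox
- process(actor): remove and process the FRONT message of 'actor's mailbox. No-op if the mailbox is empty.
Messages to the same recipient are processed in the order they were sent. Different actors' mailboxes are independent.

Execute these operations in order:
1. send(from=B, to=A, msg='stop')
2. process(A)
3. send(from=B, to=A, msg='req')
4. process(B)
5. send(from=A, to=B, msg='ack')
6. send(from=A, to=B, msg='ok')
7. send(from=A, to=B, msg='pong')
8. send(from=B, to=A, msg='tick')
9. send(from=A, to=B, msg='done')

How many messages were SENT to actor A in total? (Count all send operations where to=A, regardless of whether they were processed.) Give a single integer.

After 1 (send(from=B, to=A, msg='stop')): A:[stop] B:[]
After 2 (process(A)): A:[] B:[]
After 3 (send(from=B, to=A, msg='req')): A:[req] B:[]
After 4 (process(B)): A:[req] B:[]
After 5 (send(from=A, to=B, msg='ack')): A:[req] B:[ack]
After 6 (send(from=A, to=B, msg='ok')): A:[req] B:[ack,ok]
After 7 (send(from=A, to=B, msg='pong')): A:[req] B:[ack,ok,pong]
After 8 (send(from=B, to=A, msg='tick')): A:[req,tick] B:[ack,ok,pong]
After 9 (send(from=A, to=B, msg='done')): A:[req,tick] B:[ack,ok,pong,done]

Answer: 3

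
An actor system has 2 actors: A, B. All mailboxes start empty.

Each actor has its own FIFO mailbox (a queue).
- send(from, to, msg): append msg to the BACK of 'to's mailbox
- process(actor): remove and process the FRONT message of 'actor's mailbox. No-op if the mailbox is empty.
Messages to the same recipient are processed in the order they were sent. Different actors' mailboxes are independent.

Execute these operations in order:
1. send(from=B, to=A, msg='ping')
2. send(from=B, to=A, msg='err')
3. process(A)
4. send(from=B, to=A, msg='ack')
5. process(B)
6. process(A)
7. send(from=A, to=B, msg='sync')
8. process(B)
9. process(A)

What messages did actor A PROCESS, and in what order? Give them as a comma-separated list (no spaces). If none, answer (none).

After 1 (send(from=B, to=A, msg='ping')): A:[ping] B:[]
After 2 (send(from=B, to=A, msg='err')): A:[ping,err] B:[]
After 3 (process(A)): A:[err] B:[]
After 4 (send(from=B, to=A, msg='ack')): A:[err,ack] B:[]
After 5 (process(B)): A:[err,ack] B:[]
After 6 (process(A)): A:[ack] B:[]
After 7 (send(from=A, to=B, msg='sync')): A:[ack] B:[sync]
After 8 (process(B)): A:[ack] B:[]
After 9 (process(A)): A:[] B:[]

Answer: ping,err,ack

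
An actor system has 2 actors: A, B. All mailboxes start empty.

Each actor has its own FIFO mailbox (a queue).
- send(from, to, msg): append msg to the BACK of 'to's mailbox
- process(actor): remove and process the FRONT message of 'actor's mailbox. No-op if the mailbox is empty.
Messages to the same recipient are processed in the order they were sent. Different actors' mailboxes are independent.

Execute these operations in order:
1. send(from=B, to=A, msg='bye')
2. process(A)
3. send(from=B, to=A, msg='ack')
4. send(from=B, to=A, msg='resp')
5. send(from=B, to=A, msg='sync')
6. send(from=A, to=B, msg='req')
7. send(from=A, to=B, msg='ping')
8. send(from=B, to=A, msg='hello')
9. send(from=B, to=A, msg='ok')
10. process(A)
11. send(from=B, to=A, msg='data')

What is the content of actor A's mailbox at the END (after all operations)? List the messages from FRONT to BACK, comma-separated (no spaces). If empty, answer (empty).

Answer: resp,sync,hello,ok,data

Derivation:
After 1 (send(from=B, to=A, msg='bye')): A:[bye] B:[]
After 2 (process(A)): A:[] B:[]
After 3 (send(from=B, to=A, msg='ack')): A:[ack] B:[]
After 4 (send(from=B, to=A, msg='resp')): A:[ack,resp] B:[]
After 5 (send(from=B, to=A, msg='sync')): A:[ack,resp,sync] B:[]
After 6 (send(from=A, to=B, msg='req')): A:[ack,resp,sync] B:[req]
After 7 (send(from=A, to=B, msg='ping')): A:[ack,resp,sync] B:[req,ping]
After 8 (send(from=B, to=A, msg='hello')): A:[ack,resp,sync,hello] B:[req,ping]
After 9 (send(from=B, to=A, msg='ok')): A:[ack,resp,sync,hello,ok] B:[req,ping]
After 10 (process(A)): A:[resp,sync,hello,ok] B:[req,ping]
After 11 (send(from=B, to=A, msg='data')): A:[resp,sync,hello,ok,data] B:[req,ping]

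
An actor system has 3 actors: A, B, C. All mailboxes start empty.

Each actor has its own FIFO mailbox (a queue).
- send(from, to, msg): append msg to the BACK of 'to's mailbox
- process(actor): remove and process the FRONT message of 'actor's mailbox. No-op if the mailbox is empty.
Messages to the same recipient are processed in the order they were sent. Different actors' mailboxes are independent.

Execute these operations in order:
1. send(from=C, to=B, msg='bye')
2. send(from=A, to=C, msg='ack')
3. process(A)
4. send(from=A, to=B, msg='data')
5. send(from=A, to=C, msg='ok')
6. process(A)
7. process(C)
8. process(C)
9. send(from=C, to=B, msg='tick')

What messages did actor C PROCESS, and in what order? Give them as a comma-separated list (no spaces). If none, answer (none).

Answer: ack,ok

Derivation:
After 1 (send(from=C, to=B, msg='bye')): A:[] B:[bye] C:[]
After 2 (send(from=A, to=C, msg='ack')): A:[] B:[bye] C:[ack]
After 3 (process(A)): A:[] B:[bye] C:[ack]
After 4 (send(from=A, to=B, msg='data')): A:[] B:[bye,data] C:[ack]
After 5 (send(from=A, to=C, msg='ok')): A:[] B:[bye,data] C:[ack,ok]
After 6 (process(A)): A:[] B:[bye,data] C:[ack,ok]
After 7 (process(C)): A:[] B:[bye,data] C:[ok]
After 8 (process(C)): A:[] B:[bye,data] C:[]
After 9 (send(from=C, to=B, msg='tick')): A:[] B:[bye,data,tick] C:[]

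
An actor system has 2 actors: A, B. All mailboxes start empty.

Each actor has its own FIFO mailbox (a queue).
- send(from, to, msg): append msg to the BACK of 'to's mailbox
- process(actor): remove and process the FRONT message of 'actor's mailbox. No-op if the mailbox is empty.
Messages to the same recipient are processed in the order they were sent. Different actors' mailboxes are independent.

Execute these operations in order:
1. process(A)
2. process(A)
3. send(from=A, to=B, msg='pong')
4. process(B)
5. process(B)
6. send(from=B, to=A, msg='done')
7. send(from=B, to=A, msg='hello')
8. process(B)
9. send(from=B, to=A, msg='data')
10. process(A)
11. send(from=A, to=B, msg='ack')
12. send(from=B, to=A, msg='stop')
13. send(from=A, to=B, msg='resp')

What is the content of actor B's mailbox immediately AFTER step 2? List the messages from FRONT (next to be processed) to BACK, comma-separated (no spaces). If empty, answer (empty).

After 1 (process(A)): A:[] B:[]
After 2 (process(A)): A:[] B:[]

(empty)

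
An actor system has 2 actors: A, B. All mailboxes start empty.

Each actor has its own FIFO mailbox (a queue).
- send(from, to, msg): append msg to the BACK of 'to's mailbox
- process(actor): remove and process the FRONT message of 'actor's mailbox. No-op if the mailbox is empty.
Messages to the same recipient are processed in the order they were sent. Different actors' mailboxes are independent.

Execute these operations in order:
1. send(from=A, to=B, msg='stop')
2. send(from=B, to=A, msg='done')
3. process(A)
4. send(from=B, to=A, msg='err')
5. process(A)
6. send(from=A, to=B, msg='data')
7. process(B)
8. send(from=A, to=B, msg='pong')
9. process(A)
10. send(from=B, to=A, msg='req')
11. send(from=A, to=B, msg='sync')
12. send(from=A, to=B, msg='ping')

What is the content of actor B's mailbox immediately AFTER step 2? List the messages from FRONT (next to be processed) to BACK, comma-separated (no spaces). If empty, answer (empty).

After 1 (send(from=A, to=B, msg='stop')): A:[] B:[stop]
After 2 (send(from=B, to=A, msg='done')): A:[done] B:[stop]

stop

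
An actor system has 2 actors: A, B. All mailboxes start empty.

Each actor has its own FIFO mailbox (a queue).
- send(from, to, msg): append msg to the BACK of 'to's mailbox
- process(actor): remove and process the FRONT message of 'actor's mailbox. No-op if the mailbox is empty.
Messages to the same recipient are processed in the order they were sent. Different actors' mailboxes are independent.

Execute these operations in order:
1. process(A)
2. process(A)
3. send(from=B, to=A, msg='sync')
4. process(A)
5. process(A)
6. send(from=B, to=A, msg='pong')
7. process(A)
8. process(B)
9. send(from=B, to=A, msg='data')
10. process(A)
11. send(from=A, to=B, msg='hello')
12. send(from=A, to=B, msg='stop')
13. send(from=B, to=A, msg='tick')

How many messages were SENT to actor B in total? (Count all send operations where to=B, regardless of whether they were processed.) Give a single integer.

Answer: 2

Derivation:
After 1 (process(A)): A:[] B:[]
After 2 (process(A)): A:[] B:[]
After 3 (send(from=B, to=A, msg='sync')): A:[sync] B:[]
After 4 (process(A)): A:[] B:[]
After 5 (process(A)): A:[] B:[]
After 6 (send(from=B, to=A, msg='pong')): A:[pong] B:[]
After 7 (process(A)): A:[] B:[]
After 8 (process(B)): A:[] B:[]
After 9 (send(from=B, to=A, msg='data')): A:[data] B:[]
After 10 (process(A)): A:[] B:[]
After 11 (send(from=A, to=B, msg='hello')): A:[] B:[hello]
After 12 (send(from=A, to=B, msg='stop')): A:[] B:[hello,stop]
After 13 (send(from=B, to=A, msg='tick')): A:[tick] B:[hello,stop]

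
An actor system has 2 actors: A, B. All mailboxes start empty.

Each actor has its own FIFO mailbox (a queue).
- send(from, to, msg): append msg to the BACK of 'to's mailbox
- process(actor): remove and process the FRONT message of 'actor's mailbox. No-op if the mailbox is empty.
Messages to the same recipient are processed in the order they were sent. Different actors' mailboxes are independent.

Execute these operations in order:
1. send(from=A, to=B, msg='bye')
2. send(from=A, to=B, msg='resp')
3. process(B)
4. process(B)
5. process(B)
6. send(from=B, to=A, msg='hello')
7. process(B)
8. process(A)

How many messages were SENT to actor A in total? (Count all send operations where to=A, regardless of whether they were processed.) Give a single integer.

Answer: 1

Derivation:
After 1 (send(from=A, to=B, msg='bye')): A:[] B:[bye]
After 2 (send(from=A, to=B, msg='resp')): A:[] B:[bye,resp]
After 3 (process(B)): A:[] B:[resp]
After 4 (process(B)): A:[] B:[]
After 5 (process(B)): A:[] B:[]
After 6 (send(from=B, to=A, msg='hello')): A:[hello] B:[]
After 7 (process(B)): A:[hello] B:[]
After 8 (process(A)): A:[] B:[]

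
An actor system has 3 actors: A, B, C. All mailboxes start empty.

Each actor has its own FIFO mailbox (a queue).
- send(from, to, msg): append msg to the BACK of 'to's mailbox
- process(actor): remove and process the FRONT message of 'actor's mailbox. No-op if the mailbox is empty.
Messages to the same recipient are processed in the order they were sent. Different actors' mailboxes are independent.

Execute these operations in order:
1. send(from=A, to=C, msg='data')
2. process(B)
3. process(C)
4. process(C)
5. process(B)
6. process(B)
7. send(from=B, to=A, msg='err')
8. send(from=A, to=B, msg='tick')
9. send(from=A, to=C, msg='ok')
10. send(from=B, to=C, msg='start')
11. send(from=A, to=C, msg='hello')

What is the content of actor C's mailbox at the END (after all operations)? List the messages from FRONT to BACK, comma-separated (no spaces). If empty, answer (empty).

Answer: ok,start,hello

Derivation:
After 1 (send(from=A, to=C, msg='data')): A:[] B:[] C:[data]
After 2 (process(B)): A:[] B:[] C:[data]
After 3 (process(C)): A:[] B:[] C:[]
After 4 (process(C)): A:[] B:[] C:[]
After 5 (process(B)): A:[] B:[] C:[]
After 6 (process(B)): A:[] B:[] C:[]
After 7 (send(from=B, to=A, msg='err')): A:[err] B:[] C:[]
After 8 (send(from=A, to=B, msg='tick')): A:[err] B:[tick] C:[]
After 9 (send(from=A, to=C, msg='ok')): A:[err] B:[tick] C:[ok]
After 10 (send(from=B, to=C, msg='start')): A:[err] B:[tick] C:[ok,start]
After 11 (send(from=A, to=C, msg='hello')): A:[err] B:[tick] C:[ok,start,hello]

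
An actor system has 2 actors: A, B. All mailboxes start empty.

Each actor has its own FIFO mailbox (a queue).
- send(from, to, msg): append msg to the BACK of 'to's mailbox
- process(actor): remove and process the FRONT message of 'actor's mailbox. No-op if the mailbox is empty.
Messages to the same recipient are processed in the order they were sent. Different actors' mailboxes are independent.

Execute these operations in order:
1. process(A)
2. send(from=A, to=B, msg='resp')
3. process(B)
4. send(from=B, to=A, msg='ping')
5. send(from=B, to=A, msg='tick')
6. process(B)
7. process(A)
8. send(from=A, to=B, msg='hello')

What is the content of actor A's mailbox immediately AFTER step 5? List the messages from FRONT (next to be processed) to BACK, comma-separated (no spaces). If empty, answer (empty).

After 1 (process(A)): A:[] B:[]
After 2 (send(from=A, to=B, msg='resp')): A:[] B:[resp]
After 3 (process(B)): A:[] B:[]
After 4 (send(from=B, to=A, msg='ping')): A:[ping] B:[]
After 5 (send(from=B, to=A, msg='tick')): A:[ping,tick] B:[]

ping,tick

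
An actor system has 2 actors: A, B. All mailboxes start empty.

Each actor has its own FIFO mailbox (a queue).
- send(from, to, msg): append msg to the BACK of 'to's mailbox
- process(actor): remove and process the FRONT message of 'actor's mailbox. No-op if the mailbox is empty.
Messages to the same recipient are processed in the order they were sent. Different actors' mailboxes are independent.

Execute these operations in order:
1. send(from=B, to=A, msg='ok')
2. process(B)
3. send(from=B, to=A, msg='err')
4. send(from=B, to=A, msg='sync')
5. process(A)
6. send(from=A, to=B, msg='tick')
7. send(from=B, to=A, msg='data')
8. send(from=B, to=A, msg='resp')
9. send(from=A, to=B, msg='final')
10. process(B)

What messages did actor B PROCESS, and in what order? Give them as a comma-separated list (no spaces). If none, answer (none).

Answer: tick

Derivation:
After 1 (send(from=B, to=A, msg='ok')): A:[ok] B:[]
After 2 (process(B)): A:[ok] B:[]
After 3 (send(from=B, to=A, msg='err')): A:[ok,err] B:[]
After 4 (send(from=B, to=A, msg='sync')): A:[ok,err,sync] B:[]
After 5 (process(A)): A:[err,sync] B:[]
After 6 (send(from=A, to=B, msg='tick')): A:[err,sync] B:[tick]
After 7 (send(from=B, to=A, msg='data')): A:[err,sync,data] B:[tick]
After 8 (send(from=B, to=A, msg='resp')): A:[err,sync,data,resp] B:[tick]
After 9 (send(from=A, to=B, msg='final')): A:[err,sync,data,resp] B:[tick,final]
After 10 (process(B)): A:[err,sync,data,resp] B:[final]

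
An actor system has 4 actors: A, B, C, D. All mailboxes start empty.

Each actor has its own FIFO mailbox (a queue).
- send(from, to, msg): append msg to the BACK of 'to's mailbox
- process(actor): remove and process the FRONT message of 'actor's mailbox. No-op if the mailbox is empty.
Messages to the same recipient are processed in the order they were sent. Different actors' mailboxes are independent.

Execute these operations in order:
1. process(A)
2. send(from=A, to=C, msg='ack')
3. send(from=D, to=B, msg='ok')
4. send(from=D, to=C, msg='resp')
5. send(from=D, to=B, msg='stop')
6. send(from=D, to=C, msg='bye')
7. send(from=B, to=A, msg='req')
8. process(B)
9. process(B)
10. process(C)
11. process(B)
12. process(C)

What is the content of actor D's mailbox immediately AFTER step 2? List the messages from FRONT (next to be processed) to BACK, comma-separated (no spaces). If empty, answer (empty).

After 1 (process(A)): A:[] B:[] C:[] D:[]
After 2 (send(from=A, to=C, msg='ack')): A:[] B:[] C:[ack] D:[]

(empty)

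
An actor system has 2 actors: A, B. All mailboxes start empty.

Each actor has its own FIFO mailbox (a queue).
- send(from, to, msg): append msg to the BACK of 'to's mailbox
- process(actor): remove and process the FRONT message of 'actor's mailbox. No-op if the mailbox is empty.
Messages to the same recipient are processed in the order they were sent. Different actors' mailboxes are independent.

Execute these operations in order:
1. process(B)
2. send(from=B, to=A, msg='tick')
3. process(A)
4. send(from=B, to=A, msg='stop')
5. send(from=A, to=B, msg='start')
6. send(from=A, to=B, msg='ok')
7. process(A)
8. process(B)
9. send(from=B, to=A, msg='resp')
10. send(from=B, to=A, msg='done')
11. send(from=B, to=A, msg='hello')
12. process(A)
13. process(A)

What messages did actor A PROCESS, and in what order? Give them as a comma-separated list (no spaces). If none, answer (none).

Answer: tick,stop,resp,done

Derivation:
After 1 (process(B)): A:[] B:[]
After 2 (send(from=B, to=A, msg='tick')): A:[tick] B:[]
After 3 (process(A)): A:[] B:[]
After 4 (send(from=B, to=A, msg='stop')): A:[stop] B:[]
After 5 (send(from=A, to=B, msg='start')): A:[stop] B:[start]
After 6 (send(from=A, to=B, msg='ok')): A:[stop] B:[start,ok]
After 7 (process(A)): A:[] B:[start,ok]
After 8 (process(B)): A:[] B:[ok]
After 9 (send(from=B, to=A, msg='resp')): A:[resp] B:[ok]
After 10 (send(from=B, to=A, msg='done')): A:[resp,done] B:[ok]
After 11 (send(from=B, to=A, msg='hello')): A:[resp,done,hello] B:[ok]
After 12 (process(A)): A:[done,hello] B:[ok]
After 13 (process(A)): A:[hello] B:[ok]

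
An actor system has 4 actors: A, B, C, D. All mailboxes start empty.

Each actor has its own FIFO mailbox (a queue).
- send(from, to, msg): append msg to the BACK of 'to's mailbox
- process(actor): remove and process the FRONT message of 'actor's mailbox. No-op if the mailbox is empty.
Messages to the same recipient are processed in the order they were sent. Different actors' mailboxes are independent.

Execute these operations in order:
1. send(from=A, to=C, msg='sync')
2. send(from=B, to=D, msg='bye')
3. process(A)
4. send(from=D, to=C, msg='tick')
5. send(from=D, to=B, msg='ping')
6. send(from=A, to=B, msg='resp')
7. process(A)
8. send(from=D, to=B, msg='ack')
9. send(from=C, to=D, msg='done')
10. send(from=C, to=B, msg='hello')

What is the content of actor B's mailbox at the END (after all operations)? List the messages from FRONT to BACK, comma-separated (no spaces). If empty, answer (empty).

After 1 (send(from=A, to=C, msg='sync')): A:[] B:[] C:[sync] D:[]
After 2 (send(from=B, to=D, msg='bye')): A:[] B:[] C:[sync] D:[bye]
After 3 (process(A)): A:[] B:[] C:[sync] D:[bye]
After 4 (send(from=D, to=C, msg='tick')): A:[] B:[] C:[sync,tick] D:[bye]
After 5 (send(from=D, to=B, msg='ping')): A:[] B:[ping] C:[sync,tick] D:[bye]
After 6 (send(from=A, to=B, msg='resp')): A:[] B:[ping,resp] C:[sync,tick] D:[bye]
After 7 (process(A)): A:[] B:[ping,resp] C:[sync,tick] D:[bye]
After 8 (send(from=D, to=B, msg='ack')): A:[] B:[ping,resp,ack] C:[sync,tick] D:[bye]
After 9 (send(from=C, to=D, msg='done')): A:[] B:[ping,resp,ack] C:[sync,tick] D:[bye,done]
After 10 (send(from=C, to=B, msg='hello')): A:[] B:[ping,resp,ack,hello] C:[sync,tick] D:[bye,done]

Answer: ping,resp,ack,hello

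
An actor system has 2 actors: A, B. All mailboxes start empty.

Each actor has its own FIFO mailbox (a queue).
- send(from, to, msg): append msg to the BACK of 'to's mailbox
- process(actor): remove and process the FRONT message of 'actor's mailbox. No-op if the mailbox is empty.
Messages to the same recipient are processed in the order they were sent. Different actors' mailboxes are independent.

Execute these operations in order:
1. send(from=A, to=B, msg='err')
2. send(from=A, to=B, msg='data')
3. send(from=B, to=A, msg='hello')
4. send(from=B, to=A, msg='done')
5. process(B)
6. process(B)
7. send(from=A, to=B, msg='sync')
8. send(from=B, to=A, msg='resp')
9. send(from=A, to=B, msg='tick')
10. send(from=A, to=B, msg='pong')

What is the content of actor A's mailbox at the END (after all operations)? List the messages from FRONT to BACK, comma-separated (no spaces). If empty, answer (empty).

Answer: hello,done,resp

Derivation:
After 1 (send(from=A, to=B, msg='err')): A:[] B:[err]
After 2 (send(from=A, to=B, msg='data')): A:[] B:[err,data]
After 3 (send(from=B, to=A, msg='hello')): A:[hello] B:[err,data]
After 4 (send(from=B, to=A, msg='done')): A:[hello,done] B:[err,data]
After 5 (process(B)): A:[hello,done] B:[data]
After 6 (process(B)): A:[hello,done] B:[]
After 7 (send(from=A, to=B, msg='sync')): A:[hello,done] B:[sync]
After 8 (send(from=B, to=A, msg='resp')): A:[hello,done,resp] B:[sync]
After 9 (send(from=A, to=B, msg='tick')): A:[hello,done,resp] B:[sync,tick]
After 10 (send(from=A, to=B, msg='pong')): A:[hello,done,resp] B:[sync,tick,pong]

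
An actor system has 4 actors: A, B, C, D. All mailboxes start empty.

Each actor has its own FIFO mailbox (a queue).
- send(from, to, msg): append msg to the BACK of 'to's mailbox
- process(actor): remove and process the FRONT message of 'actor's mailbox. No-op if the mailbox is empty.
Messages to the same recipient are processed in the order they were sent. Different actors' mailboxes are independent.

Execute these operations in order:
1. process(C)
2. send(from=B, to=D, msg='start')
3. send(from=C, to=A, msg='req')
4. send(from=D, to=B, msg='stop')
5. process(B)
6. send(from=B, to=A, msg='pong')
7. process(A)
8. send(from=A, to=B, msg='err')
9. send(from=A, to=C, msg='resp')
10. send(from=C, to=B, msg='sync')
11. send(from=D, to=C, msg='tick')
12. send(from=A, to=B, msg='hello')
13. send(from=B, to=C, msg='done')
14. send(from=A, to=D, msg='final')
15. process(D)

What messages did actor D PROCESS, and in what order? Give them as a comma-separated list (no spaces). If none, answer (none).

After 1 (process(C)): A:[] B:[] C:[] D:[]
After 2 (send(from=B, to=D, msg='start')): A:[] B:[] C:[] D:[start]
After 3 (send(from=C, to=A, msg='req')): A:[req] B:[] C:[] D:[start]
After 4 (send(from=D, to=B, msg='stop')): A:[req] B:[stop] C:[] D:[start]
After 5 (process(B)): A:[req] B:[] C:[] D:[start]
After 6 (send(from=B, to=A, msg='pong')): A:[req,pong] B:[] C:[] D:[start]
After 7 (process(A)): A:[pong] B:[] C:[] D:[start]
After 8 (send(from=A, to=B, msg='err')): A:[pong] B:[err] C:[] D:[start]
After 9 (send(from=A, to=C, msg='resp')): A:[pong] B:[err] C:[resp] D:[start]
After 10 (send(from=C, to=B, msg='sync')): A:[pong] B:[err,sync] C:[resp] D:[start]
After 11 (send(from=D, to=C, msg='tick')): A:[pong] B:[err,sync] C:[resp,tick] D:[start]
After 12 (send(from=A, to=B, msg='hello')): A:[pong] B:[err,sync,hello] C:[resp,tick] D:[start]
After 13 (send(from=B, to=C, msg='done')): A:[pong] B:[err,sync,hello] C:[resp,tick,done] D:[start]
After 14 (send(from=A, to=D, msg='final')): A:[pong] B:[err,sync,hello] C:[resp,tick,done] D:[start,final]
After 15 (process(D)): A:[pong] B:[err,sync,hello] C:[resp,tick,done] D:[final]

Answer: start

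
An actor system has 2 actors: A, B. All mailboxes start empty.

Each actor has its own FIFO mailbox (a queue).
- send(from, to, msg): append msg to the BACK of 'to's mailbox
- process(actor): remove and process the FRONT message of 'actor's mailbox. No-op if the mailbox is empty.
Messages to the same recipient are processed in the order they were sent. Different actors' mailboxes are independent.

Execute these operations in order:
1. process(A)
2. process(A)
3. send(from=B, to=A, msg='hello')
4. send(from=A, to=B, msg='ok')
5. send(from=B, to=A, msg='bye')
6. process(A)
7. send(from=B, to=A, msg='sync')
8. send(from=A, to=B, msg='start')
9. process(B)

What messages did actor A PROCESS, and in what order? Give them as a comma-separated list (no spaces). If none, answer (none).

After 1 (process(A)): A:[] B:[]
After 2 (process(A)): A:[] B:[]
After 3 (send(from=B, to=A, msg='hello')): A:[hello] B:[]
After 4 (send(from=A, to=B, msg='ok')): A:[hello] B:[ok]
After 5 (send(from=B, to=A, msg='bye')): A:[hello,bye] B:[ok]
After 6 (process(A)): A:[bye] B:[ok]
After 7 (send(from=B, to=A, msg='sync')): A:[bye,sync] B:[ok]
After 8 (send(from=A, to=B, msg='start')): A:[bye,sync] B:[ok,start]
After 9 (process(B)): A:[bye,sync] B:[start]

Answer: hello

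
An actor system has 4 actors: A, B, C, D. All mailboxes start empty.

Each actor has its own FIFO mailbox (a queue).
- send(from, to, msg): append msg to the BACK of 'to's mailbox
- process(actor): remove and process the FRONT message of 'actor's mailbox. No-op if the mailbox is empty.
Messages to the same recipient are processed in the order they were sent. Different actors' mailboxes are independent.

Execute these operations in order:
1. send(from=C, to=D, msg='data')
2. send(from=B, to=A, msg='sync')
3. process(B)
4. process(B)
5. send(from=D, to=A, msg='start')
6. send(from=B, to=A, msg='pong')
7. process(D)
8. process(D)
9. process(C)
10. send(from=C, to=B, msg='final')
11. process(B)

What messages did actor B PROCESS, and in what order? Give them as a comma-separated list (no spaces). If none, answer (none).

After 1 (send(from=C, to=D, msg='data')): A:[] B:[] C:[] D:[data]
After 2 (send(from=B, to=A, msg='sync')): A:[sync] B:[] C:[] D:[data]
After 3 (process(B)): A:[sync] B:[] C:[] D:[data]
After 4 (process(B)): A:[sync] B:[] C:[] D:[data]
After 5 (send(from=D, to=A, msg='start')): A:[sync,start] B:[] C:[] D:[data]
After 6 (send(from=B, to=A, msg='pong')): A:[sync,start,pong] B:[] C:[] D:[data]
After 7 (process(D)): A:[sync,start,pong] B:[] C:[] D:[]
After 8 (process(D)): A:[sync,start,pong] B:[] C:[] D:[]
After 9 (process(C)): A:[sync,start,pong] B:[] C:[] D:[]
After 10 (send(from=C, to=B, msg='final')): A:[sync,start,pong] B:[final] C:[] D:[]
After 11 (process(B)): A:[sync,start,pong] B:[] C:[] D:[]

Answer: final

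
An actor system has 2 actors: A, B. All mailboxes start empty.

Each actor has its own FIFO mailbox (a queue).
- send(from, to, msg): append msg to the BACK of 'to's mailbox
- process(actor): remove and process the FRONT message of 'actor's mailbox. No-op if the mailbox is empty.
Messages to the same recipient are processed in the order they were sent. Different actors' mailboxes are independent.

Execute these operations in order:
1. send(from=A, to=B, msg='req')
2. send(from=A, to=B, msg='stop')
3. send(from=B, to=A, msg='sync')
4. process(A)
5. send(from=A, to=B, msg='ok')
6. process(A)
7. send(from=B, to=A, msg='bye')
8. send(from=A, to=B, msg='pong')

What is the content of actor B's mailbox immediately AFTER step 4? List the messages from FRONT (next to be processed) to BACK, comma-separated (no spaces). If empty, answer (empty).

After 1 (send(from=A, to=B, msg='req')): A:[] B:[req]
After 2 (send(from=A, to=B, msg='stop')): A:[] B:[req,stop]
After 3 (send(from=B, to=A, msg='sync')): A:[sync] B:[req,stop]
After 4 (process(A)): A:[] B:[req,stop]

req,stop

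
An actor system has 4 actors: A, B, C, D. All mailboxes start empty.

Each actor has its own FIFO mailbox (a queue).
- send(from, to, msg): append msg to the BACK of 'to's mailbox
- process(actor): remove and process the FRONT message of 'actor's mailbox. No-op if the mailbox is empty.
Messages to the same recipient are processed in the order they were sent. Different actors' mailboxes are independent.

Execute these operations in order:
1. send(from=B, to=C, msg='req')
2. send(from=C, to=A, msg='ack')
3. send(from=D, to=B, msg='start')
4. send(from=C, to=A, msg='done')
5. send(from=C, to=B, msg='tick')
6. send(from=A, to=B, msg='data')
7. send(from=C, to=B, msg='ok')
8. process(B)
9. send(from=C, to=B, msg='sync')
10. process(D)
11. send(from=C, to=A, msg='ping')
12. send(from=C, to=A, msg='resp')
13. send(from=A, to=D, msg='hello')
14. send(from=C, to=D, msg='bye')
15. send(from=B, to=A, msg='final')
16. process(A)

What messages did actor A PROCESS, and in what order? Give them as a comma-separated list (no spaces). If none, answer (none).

After 1 (send(from=B, to=C, msg='req')): A:[] B:[] C:[req] D:[]
After 2 (send(from=C, to=A, msg='ack')): A:[ack] B:[] C:[req] D:[]
After 3 (send(from=D, to=B, msg='start')): A:[ack] B:[start] C:[req] D:[]
After 4 (send(from=C, to=A, msg='done')): A:[ack,done] B:[start] C:[req] D:[]
After 5 (send(from=C, to=B, msg='tick')): A:[ack,done] B:[start,tick] C:[req] D:[]
After 6 (send(from=A, to=B, msg='data')): A:[ack,done] B:[start,tick,data] C:[req] D:[]
After 7 (send(from=C, to=B, msg='ok')): A:[ack,done] B:[start,tick,data,ok] C:[req] D:[]
After 8 (process(B)): A:[ack,done] B:[tick,data,ok] C:[req] D:[]
After 9 (send(from=C, to=B, msg='sync')): A:[ack,done] B:[tick,data,ok,sync] C:[req] D:[]
After 10 (process(D)): A:[ack,done] B:[tick,data,ok,sync] C:[req] D:[]
After 11 (send(from=C, to=A, msg='ping')): A:[ack,done,ping] B:[tick,data,ok,sync] C:[req] D:[]
After 12 (send(from=C, to=A, msg='resp')): A:[ack,done,ping,resp] B:[tick,data,ok,sync] C:[req] D:[]
After 13 (send(from=A, to=D, msg='hello')): A:[ack,done,ping,resp] B:[tick,data,ok,sync] C:[req] D:[hello]
After 14 (send(from=C, to=D, msg='bye')): A:[ack,done,ping,resp] B:[tick,data,ok,sync] C:[req] D:[hello,bye]
After 15 (send(from=B, to=A, msg='final')): A:[ack,done,ping,resp,final] B:[tick,data,ok,sync] C:[req] D:[hello,bye]
After 16 (process(A)): A:[done,ping,resp,final] B:[tick,data,ok,sync] C:[req] D:[hello,bye]

Answer: ack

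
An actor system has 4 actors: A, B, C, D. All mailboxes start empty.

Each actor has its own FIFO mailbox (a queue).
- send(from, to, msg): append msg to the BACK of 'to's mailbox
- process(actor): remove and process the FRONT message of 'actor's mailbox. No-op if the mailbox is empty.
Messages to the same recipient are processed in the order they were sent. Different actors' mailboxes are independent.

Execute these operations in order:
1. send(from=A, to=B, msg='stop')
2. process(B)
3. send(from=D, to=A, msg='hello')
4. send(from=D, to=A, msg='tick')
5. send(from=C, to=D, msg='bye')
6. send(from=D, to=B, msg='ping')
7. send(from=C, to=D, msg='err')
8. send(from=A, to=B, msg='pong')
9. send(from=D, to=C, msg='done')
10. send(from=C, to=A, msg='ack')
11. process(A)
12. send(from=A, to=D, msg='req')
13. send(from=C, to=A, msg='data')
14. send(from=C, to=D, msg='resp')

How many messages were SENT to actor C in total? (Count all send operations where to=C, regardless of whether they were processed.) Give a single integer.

Answer: 1

Derivation:
After 1 (send(from=A, to=B, msg='stop')): A:[] B:[stop] C:[] D:[]
After 2 (process(B)): A:[] B:[] C:[] D:[]
After 3 (send(from=D, to=A, msg='hello')): A:[hello] B:[] C:[] D:[]
After 4 (send(from=D, to=A, msg='tick')): A:[hello,tick] B:[] C:[] D:[]
After 5 (send(from=C, to=D, msg='bye')): A:[hello,tick] B:[] C:[] D:[bye]
After 6 (send(from=D, to=B, msg='ping')): A:[hello,tick] B:[ping] C:[] D:[bye]
After 7 (send(from=C, to=D, msg='err')): A:[hello,tick] B:[ping] C:[] D:[bye,err]
After 8 (send(from=A, to=B, msg='pong')): A:[hello,tick] B:[ping,pong] C:[] D:[bye,err]
After 9 (send(from=D, to=C, msg='done')): A:[hello,tick] B:[ping,pong] C:[done] D:[bye,err]
After 10 (send(from=C, to=A, msg='ack')): A:[hello,tick,ack] B:[ping,pong] C:[done] D:[bye,err]
After 11 (process(A)): A:[tick,ack] B:[ping,pong] C:[done] D:[bye,err]
After 12 (send(from=A, to=D, msg='req')): A:[tick,ack] B:[ping,pong] C:[done] D:[bye,err,req]
After 13 (send(from=C, to=A, msg='data')): A:[tick,ack,data] B:[ping,pong] C:[done] D:[bye,err,req]
After 14 (send(from=C, to=D, msg='resp')): A:[tick,ack,data] B:[ping,pong] C:[done] D:[bye,err,req,resp]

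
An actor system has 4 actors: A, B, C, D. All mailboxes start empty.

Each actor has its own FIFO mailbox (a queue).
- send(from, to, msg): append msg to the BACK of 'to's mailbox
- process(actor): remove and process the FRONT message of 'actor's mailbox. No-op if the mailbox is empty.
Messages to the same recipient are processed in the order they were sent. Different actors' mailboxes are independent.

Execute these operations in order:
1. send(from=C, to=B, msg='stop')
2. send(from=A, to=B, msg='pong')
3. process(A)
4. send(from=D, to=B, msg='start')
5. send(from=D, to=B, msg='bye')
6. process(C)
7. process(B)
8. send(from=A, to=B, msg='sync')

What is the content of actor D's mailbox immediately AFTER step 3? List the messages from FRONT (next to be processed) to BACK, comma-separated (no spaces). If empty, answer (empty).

After 1 (send(from=C, to=B, msg='stop')): A:[] B:[stop] C:[] D:[]
After 2 (send(from=A, to=B, msg='pong')): A:[] B:[stop,pong] C:[] D:[]
After 3 (process(A)): A:[] B:[stop,pong] C:[] D:[]

(empty)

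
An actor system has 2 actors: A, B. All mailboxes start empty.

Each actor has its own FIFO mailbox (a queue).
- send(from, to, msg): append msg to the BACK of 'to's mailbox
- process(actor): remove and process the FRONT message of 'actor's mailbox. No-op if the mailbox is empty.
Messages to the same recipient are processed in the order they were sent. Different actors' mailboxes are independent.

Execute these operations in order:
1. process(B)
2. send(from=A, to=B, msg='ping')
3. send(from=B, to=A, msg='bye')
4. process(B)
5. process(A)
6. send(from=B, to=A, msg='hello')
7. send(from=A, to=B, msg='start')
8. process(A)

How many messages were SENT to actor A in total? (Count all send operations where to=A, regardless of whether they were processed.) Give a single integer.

After 1 (process(B)): A:[] B:[]
After 2 (send(from=A, to=B, msg='ping')): A:[] B:[ping]
After 3 (send(from=B, to=A, msg='bye')): A:[bye] B:[ping]
After 4 (process(B)): A:[bye] B:[]
After 5 (process(A)): A:[] B:[]
After 6 (send(from=B, to=A, msg='hello')): A:[hello] B:[]
After 7 (send(from=A, to=B, msg='start')): A:[hello] B:[start]
After 8 (process(A)): A:[] B:[start]

Answer: 2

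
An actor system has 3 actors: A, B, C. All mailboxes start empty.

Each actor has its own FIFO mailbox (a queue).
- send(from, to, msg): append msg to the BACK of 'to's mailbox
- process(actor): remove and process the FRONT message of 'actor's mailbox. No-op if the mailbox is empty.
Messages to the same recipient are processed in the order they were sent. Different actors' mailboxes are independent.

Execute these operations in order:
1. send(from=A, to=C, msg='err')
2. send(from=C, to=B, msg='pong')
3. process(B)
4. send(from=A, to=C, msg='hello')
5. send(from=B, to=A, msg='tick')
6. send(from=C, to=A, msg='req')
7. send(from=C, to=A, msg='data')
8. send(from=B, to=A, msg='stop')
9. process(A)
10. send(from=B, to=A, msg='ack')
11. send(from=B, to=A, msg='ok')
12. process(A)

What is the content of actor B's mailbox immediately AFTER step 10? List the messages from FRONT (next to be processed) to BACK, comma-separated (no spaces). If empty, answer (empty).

After 1 (send(from=A, to=C, msg='err')): A:[] B:[] C:[err]
After 2 (send(from=C, to=B, msg='pong')): A:[] B:[pong] C:[err]
After 3 (process(B)): A:[] B:[] C:[err]
After 4 (send(from=A, to=C, msg='hello')): A:[] B:[] C:[err,hello]
After 5 (send(from=B, to=A, msg='tick')): A:[tick] B:[] C:[err,hello]
After 6 (send(from=C, to=A, msg='req')): A:[tick,req] B:[] C:[err,hello]
After 7 (send(from=C, to=A, msg='data')): A:[tick,req,data] B:[] C:[err,hello]
After 8 (send(from=B, to=A, msg='stop')): A:[tick,req,data,stop] B:[] C:[err,hello]
After 9 (process(A)): A:[req,data,stop] B:[] C:[err,hello]
After 10 (send(from=B, to=A, msg='ack')): A:[req,data,stop,ack] B:[] C:[err,hello]

(empty)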